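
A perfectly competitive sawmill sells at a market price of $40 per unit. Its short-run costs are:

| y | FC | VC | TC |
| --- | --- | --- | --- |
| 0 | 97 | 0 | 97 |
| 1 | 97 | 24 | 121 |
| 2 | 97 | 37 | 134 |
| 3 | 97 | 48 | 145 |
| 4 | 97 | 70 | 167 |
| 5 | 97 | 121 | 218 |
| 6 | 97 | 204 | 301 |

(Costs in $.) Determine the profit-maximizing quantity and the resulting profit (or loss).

Profit at each row (π = 40y − TC): y=0: -97; y=1: -81; y=2: -54; y=3: -25; y=4: -7; y=5: -18; y=6: -61.
Profit is maximized at y = 4. AVC there is 70/4 = $17.50 ≤ P, so producing beats shutting down (which would give -$97).

y = 4; profit = -$7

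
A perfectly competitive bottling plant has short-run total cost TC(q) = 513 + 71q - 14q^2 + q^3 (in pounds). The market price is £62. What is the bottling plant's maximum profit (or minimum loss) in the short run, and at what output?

Profit = -£189 at q = 9

AVC = 71 - 14q + q^2; min AVC = £22 at q = 7. Since P = £62 ≥ min AVC, the firm produces.
MC = 71 - 28q + 3q^2. Setting P = MC and taking the root on the rising branch gives q* = 9.
TR = 62·9 = 558. TC = 513 + 234 = 747. Profit = 558 − 747 = -£189.
That loss of £189 beats the £513 the firm would lose by shutting down; producing recovers £324 of fixed cost.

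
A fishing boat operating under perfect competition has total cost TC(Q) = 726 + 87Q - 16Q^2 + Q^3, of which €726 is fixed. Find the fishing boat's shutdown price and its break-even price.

Shutdown price = min AVC. AVC = 87 - 16Q + Q^2, with vertex at Q = 8 and minimum €23.
ATC = 726/Q + 87 - 16Q + Q^2. Setting dATC/dQ = −726/Q^2 − 16 + 2Q = 0 gives Q = 11 (since 2·11^3 − 16·11^2 = 726).
min ATC = 726/11 + 87 − 16·11 + 11^2 = €98. That is the break-even price.
Between these two prices the firm operates at a loss; above €98 it earns a profit.

Shutdown price = €23; break-even price = €98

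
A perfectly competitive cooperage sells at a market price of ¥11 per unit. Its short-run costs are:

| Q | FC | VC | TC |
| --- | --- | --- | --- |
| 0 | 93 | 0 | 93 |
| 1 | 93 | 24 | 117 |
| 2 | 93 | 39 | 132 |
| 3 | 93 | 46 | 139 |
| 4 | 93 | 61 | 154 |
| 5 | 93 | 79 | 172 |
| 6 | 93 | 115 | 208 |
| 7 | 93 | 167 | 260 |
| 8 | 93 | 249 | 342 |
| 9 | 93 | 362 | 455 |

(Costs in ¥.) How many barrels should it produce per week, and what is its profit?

Q = 0 (shut down); profit = -¥93

Tabulate TR − TC: Q=0: -93; Q=1: -106; Q=2: -110; Q=3: -106; Q=4: -110; Q=5: -117; Q=6: -142; Q=7: -183; Q=8: -254; Q=9: -356.
Profit is highest at Q = 0. Equivalently, the lowest AVC in the table is 61/4 ≈ ¥15.25 at Q = 4, and P = ¥11 falls below it — price never covers variable cost, so the firm shuts down and loses only its fixed cost.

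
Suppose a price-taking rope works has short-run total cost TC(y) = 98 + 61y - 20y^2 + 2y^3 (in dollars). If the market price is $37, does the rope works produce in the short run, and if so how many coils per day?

Strip out fixed cost: VC = 61y - 20y^2 + 2y^3. Then AVC = 61 - 20y + 2y^2 and MC = 61 - 40y + 6y^2.
AVC is minimized where dAVC/dy = -20 + 4y = 0, at y = 5; min AVC = 61 - 20·5 + 2·5^2 = $11.
P = $37 exceeds min AVC = $11, so the firm stays open.
Solving P = MC: 24 - 40y + 6y^2 = 0 ⇒ y = 2/3 or 6. On the upward-sloping branch, y* = 6.
Check: AVC at y = 6 is $13 ≤ P, so revenue covers variable cost.
Profit = P·y − TC = 37·6 − 176 = $46.

Produce at y = 6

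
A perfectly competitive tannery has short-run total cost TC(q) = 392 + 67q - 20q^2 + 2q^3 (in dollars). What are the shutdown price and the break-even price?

Shutdown price = min AVC. AVC = 67 - 20q + 2q^2, with vertex at q = 5 and minimum $17.
ATC = 392/q + 67 - 20q + 2q^2. Setting dATC/dq = −392/q^2 − 20 + 4q = 0 gives q = 7 (since 4·7^3 − 20·7^2 = 392).
min ATC = 392/7 + 67 − 20·7 + 2·7^2 = $81. That is the break-even price.
Between these two prices the firm operates at a loss; above $81 it earns a profit.

Shutdown price = $17; break-even price = $81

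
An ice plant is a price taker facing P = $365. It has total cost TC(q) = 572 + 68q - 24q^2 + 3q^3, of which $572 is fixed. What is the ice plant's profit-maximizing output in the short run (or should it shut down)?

Produce at q = 9

Variable cost is VC = 68q - 24q^2 + 3q^3, so AVC = VC/q = 68 - 24q + 3q^2 and MC = dTC/dq = 68 - 48q + 9q^2.
AVC hits its minimum where MC = AVC, at q = 4, giving min AVC = 68 - 24·4 + 3·4^2 = $20.
P = $365 exceeds min AVC = $20, so the firm stays open.
P = MC gives -297 - 48q + 9q^2 = 0, with roots -11/3 and 9. Take the larger (rising MC): q* = 9.
Check: AVC at q = 9 is $95 ≤ P, so revenue covers variable cost.
Profit = P·q − TC = 365·9 − 1427 = $1858.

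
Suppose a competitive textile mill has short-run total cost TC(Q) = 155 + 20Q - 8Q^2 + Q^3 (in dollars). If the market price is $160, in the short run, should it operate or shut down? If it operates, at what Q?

Produce at Q = 10

Strip out fixed cost: VC = 20Q - 8Q^2 + Q^3. Then AVC = 20 - 8Q + Q^2 and MC = 20 - 16Q + 3Q^2.
The AVC parabola has its vertex at Q = 8/2 = 4, where AVC = 20 - 8·4 + 4^2 = $4.
Because $160 ≥ $4, revenue can cover variable cost; the firm operates.
P = MC gives -140 - 16Q + 3Q^2 = 0, with roots -14/3 and 10. Take the larger (rising MC): Q* = 10.
Check: AVC at Q = 10 is $40 ≤ P, so revenue covers variable cost.
Profit = P·Q − TC = 160·10 − 555 = $1045.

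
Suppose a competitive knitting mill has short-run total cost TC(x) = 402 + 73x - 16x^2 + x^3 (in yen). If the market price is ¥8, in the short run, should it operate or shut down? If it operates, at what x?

From TC, MC = TC'(x) = 73 - 32x + 3x^2 and AVC = VC/x = 73 - 16x + x^2.
AVC hits its minimum where MC = AVC, at x = 8, giving min AVC = 73 - 16·8 + 8^2 = ¥9.
With P < min AVC (¥8 < ¥9), every unit sold adds to the loss.
The firm minimizes its loss by shutting down and losing only its fixed cost of ¥402.

Shut down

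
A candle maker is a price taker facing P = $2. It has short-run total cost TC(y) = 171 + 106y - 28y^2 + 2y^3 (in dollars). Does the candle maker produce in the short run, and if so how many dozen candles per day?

Shut down

Strip out fixed cost: VC = 106y - 28y^2 + 2y^3. Then AVC = 106 - 28y + 2y^2 and MC = 106 - 56y + 6y^2.
AVC is minimized where dAVC/dy = -28 + 4y = 0, at y = 7; min AVC = 106 - 28·7 + 2·7^2 = $8.
P = $2 lies below min AVC = $8; no output level covers variable cost.
Best response: produce nothing and absorb the $171 fixed cost.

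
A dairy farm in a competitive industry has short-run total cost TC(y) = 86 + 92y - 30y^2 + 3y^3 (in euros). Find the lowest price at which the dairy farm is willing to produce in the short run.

€17 per unit

The firm shuts down when price falls below the minimum of average variable cost. AVC = VC/y = 92 - 30y + 3y^2.
At the minimum of AVC, MC = AVC. MC = 92 - 60y + 9y^2; setting MC = AVC gives 6y^2 - 30y = 0, so y = 5. min AVC = 17.
For P < €17 the firm produces nothing.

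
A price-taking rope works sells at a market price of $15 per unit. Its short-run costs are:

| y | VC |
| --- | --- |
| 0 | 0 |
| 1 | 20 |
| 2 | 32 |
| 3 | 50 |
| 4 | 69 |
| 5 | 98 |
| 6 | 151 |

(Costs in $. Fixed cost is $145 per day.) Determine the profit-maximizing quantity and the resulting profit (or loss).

Profit at each row (π = 15y − TC): y=0: -145; y=1: -150; y=2: -147; y=3: -150; y=4: -154; y=5: -168; y=6: -206.
Profit is highest at y = 0. Equivalently, the lowest AVC in the table is 32/2 ≈ $16 at y = 2, and P = $15 falls below it — price never covers variable cost, so the firm shuts down and loses only its fixed cost.

y = 0 (shut down); profit = -$145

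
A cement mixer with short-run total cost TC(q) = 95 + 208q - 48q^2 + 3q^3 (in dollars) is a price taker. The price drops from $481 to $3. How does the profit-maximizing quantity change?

AVC = 208 - 48q + 3q^2, minimized at q = 8 where min AVC = $16. MC = 208 - 96q + 9q^2.
With P = $481 above the shutdown price, P = MC gives q = 13.
At P = $3 < min AVC = $16, price no longer covers variable cost at any output, so the firm shuts down: q = 0.

Output falls from 13 to 0 (the firm shuts down)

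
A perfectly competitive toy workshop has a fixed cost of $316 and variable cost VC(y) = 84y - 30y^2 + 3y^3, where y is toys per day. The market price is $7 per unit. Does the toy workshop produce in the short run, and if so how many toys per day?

Shut down

Strip out fixed cost: VC = 84y - 30y^2 + 3y^3. Then AVC = 84 - 30y + 3y^2 and MC = 84 - 60y + 9y^2.
AVC is minimized where dAVC/dy = -30 + 6y = 0, at y = 5; min AVC = 84 - 30·5 + 3·5^2 = $9.
P = $7 lies below min AVC = $9; no output level covers variable cost.
The firm minimizes its loss by shutting down and losing only its fixed cost of $316.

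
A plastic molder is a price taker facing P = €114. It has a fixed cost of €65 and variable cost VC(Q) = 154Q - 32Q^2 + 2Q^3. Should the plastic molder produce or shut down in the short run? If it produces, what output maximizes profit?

Produce at Q = 10

Strip out fixed cost: VC = 154Q - 32Q^2 + 2Q^3. Then AVC = 154 - 32Q + 2Q^2 and MC = 154 - 64Q + 6Q^2.
The AVC parabola has its vertex at Q = 32/4 = 8, where AVC = 154 - 32·8 + 2·8^2 = €26.
Since P = €114 ≥ min AVC = €26, price covers variable cost and the firm should produce.
P = MC gives 40 - 64Q + 6Q^2 = 0, with roots 2/3 and 10. Take the larger (rising MC): Q* = 10.
Check: AVC at Q = 10 is €34 ≤ P, so revenue covers variable cost.
Profit = P·Q − TC = 114·10 − 405 = €735.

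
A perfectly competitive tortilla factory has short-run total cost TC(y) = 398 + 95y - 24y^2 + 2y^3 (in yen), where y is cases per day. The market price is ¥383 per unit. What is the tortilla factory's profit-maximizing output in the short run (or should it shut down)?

Variable cost is VC = 95y - 24y^2 + 2y^3, so AVC = VC/y = 95 - 24y + 2y^2 and MC = dTC/dy = 95 - 48y + 6y^2.
AVC hits its minimum where MC = AVC, at y = 6, giving min AVC = 95 - 24·6 + 2·6^2 = ¥23.
Since P = ¥383 ≥ min AVC = ¥23, price covers variable cost and the firm should produce.
Solving P = MC: -288 - 48y + 6y^2 = 0 ⇒ y = -4 or 12. On the upward-sloping branch, y* = 12.
Check: AVC at y = 12 is ¥95 ≤ P, so revenue covers variable cost.
Profit = P·y − TC = 383·12 − 1538 = ¥3058.

Produce at y = 12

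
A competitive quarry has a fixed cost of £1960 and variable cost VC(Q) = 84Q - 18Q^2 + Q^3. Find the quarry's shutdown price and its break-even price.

Shutdown price = £3; break-even price = £168

Shutdown price = min AVC. AVC = 84 - 18Q + Q^2, with vertex at Q = 9 and minimum £3.
ATC = 1960/Q + 84 - 18Q + Q^2. Setting dATC/dQ = −1960/Q^2 − 18 + 2Q = 0 gives Q = 14 (since 2·14^3 − 18·14^2 = 1960).
min ATC = 1960/14 + 84 − 18·14 + 14^2 = £168. That is the break-even price.
Between these two prices the firm operates at a loss; above £168 it earns a profit.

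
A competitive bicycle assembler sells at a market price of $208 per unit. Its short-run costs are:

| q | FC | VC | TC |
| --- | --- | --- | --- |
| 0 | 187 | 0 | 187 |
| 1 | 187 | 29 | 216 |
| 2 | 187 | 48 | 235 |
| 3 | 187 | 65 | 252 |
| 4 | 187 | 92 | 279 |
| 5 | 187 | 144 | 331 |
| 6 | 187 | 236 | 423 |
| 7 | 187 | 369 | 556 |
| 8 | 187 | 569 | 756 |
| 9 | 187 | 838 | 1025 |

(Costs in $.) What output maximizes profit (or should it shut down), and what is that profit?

Tabulate TR − TC: q=0: -187; q=1: -8; q=2: 181; q=3: 372; q=4: 553; q=5: 709; q=6: 825; q=7: 900; q=8: 908; q=9: 847.
Profit is maximized at q = 8. AVC there is 569/8 = $71.12 ≤ P, so producing beats shutting down (which would give -$187).

q = 8; profit = $908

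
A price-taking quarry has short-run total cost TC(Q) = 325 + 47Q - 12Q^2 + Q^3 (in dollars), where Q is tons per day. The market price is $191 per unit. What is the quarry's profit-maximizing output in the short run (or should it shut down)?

Produce at Q = 12

Strip out fixed cost: VC = 47Q - 12Q^2 + Q^3. Then AVC = 47 - 12Q + Q^2 and MC = 47 - 24Q + 3Q^2.
AVC hits its minimum where MC = AVC, at Q = 6, giving min AVC = 47 - 12·6 + 6^2 = $11.
Since P = $191 ≥ min AVC = $11, price covers variable cost and the firm should produce.
Solving P = MC: -144 - 24Q + 3Q^2 = 0 ⇒ Q = -4 or 12. On the upward-sloping branch, Q* = 12.
Check: AVC at Q = 12 is $47 ≤ P, so revenue covers variable cost.
Profit = P·Q − TC = 191·12 − 889 = $1403.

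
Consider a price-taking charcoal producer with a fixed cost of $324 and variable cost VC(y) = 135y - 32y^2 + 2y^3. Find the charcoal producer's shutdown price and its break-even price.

Shutdown price = $7; break-even price = $45

Shutdown price = min AVC. AVC = 135 - 32y + 2y^2, with vertex at y = 8 and minimum $7.
ATC = 324/y + 135 - 32y + 2y^2. Setting dATC/dy = −324/y^2 − 32 + 4y = 0 gives y = 9 (since 4·9^3 − 32·9^2 = 324).
min ATC = 324/9 + 135 − 32·9 + 2·9^2 = $45. That is the break-even price.
Between these two prices the firm operates at a loss; above $45 it earns a profit.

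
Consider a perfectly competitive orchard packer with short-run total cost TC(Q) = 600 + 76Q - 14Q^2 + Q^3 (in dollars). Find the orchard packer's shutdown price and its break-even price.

Shutdown price = $27; break-even price = $96

AVC = 76 - 14Q + Q^2; minimized at Q = 7, giving min AVC = $27. That is the shutdown price.
ATC = 600/Q + 76 - 14Q + Q^2. Setting dATC/dQ = −600/Q^2 − 14 + 2Q = 0 gives Q = 10 (since 2·10^3 − 14·10^2 = 600).
min ATC = 600/10 + 76 − 14·10 + 10^2 = $96. That is the break-even price.
Between these two prices the firm operates at a loss; above $96 it earns a profit.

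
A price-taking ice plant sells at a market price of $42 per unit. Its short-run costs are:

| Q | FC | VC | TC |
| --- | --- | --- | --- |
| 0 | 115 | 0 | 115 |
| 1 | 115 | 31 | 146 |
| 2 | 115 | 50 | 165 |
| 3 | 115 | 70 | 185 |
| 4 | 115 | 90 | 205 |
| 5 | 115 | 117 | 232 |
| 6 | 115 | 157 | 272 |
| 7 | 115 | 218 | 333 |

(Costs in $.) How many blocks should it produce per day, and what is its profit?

Q = 6; profit = -$20

Profit at each row (π = 42Q − TC): Q=0: -115; Q=1: -104; Q=2: -81; Q=3: -59; Q=4: -37; Q=5: -22; Q=6: -20; Q=7: -39.
Profit is maximized at Q = 6. AVC there is 157/6 = $26.17 ≤ P, so producing beats shutting down (which would give -$115).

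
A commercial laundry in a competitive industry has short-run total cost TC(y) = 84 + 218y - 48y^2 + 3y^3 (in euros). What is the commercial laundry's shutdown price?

€26 per unit

The firm shuts down when price falls below the minimum of average variable cost. AVC = VC/y = 218 - 48y + 3y^2.
dAVC/dy = -48 + 6y = 0 gives y = 8. min AVC = 218 - 48·8 + 3·8^2 = 26.
So the shutdown price is €26.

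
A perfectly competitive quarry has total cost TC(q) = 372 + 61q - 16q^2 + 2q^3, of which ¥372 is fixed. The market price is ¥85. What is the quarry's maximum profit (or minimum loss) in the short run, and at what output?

Profit = -¥84 at q = 6

AVC = 61 - 16q + 2q^2; min AVC = ¥29 at q = 4. Since P = ¥85 ≥ min AVC, the firm produces.
With MC = 61 - 32q + 6q^2, P = MC on the upward-sloping part at q* = 6.
TR = 85·6 = 510. TC = 372 + 222 = 594. Profit = 510 − 594 = -¥84.
That loss of ¥84 beats the ¥372 the firm would lose by shutting down; producing recovers ¥288 of fixed cost.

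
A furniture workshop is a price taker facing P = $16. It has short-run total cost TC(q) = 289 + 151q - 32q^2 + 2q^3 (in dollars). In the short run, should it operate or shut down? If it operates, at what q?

Shut down

From TC, MC = TC'(q) = 151 - 64q + 6q^2 and AVC = VC/q = 151 - 32q + 2q^2.
The AVC parabola has its vertex at q = 32/4 = 8, where AVC = 151 - 32·8 + 2·8^2 = $23.
With P < min AVC ($16 < $23), every unit sold adds to the loss.
Shutting down limits the loss to fixed cost, $289.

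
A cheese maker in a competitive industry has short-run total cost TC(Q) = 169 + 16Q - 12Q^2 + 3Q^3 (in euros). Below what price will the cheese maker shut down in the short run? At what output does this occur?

€4 per unit, at Q = 2

The shutdown price is the minimum of AVC. VC = 16Q - 12Q^2 + 3Q^3, so AVC = 16 - 12Q + 3Q^2.
At the minimum of AVC, MC = AVC. MC = 16 - 24Q + 9Q^2; setting MC = AVC gives 6Q^2 - 12Q = 0, so Q = 2. min AVC = 4.
For P < €4 the firm produces nothing.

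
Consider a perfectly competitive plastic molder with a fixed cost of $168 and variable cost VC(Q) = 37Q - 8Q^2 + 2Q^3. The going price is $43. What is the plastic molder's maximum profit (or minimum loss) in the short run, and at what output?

Profit = -$132 at Q = 3

AVC = 37 - 8Q + 2Q^2; min AVC = $29 at Q = 2. Since P = $43 ≥ min AVC, the firm produces.
MC = 37 - 16Q + 6Q^2. Setting P = MC and taking the root on the rising branch gives Q* = 3.
TR = 43·3 = 129. TC = 168 + 93 = 261. Profit = 129 − 261 = -$132.
By producing, the firm covers all variable cost plus $36 of fixed cost; shutting down would lose the full $168.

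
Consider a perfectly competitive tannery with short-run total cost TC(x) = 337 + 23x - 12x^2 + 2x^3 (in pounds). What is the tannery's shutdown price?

£5 per unit

The firm shuts down when price falls below the minimum of average variable cost. AVC = VC/x = 23 - 12x + 2x^2.
dAVC/dx = -12 + 4x = 0 gives x = 3. min AVC = 23 - 12·3 + 2·3^2 = 5.
The firm shuts down for any P below £5.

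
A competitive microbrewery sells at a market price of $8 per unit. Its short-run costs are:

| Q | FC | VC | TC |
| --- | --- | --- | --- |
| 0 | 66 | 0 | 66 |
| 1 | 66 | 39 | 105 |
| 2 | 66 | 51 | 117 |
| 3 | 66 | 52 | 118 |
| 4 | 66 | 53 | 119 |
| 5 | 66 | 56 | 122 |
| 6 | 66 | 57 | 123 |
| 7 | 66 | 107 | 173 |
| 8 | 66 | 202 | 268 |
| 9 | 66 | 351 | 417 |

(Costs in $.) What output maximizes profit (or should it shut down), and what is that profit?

Q = 0 (shut down); profit = -$66

Profit at each row (π = 8Q − TC): Q=0: -66; Q=1: -97; Q=2: -101; Q=3: -94; Q=4: -87; Q=5: -82; Q=6: -75; Q=7: -117; Q=8: -204; Q=9: -345.
Profit is highest at Q = 0. Equivalently, the lowest AVC in the table is 57/6 ≈ $9.50 at Q = 6, and P = $8 falls below it — price never covers variable cost, so the firm shuts down and loses only its fixed cost.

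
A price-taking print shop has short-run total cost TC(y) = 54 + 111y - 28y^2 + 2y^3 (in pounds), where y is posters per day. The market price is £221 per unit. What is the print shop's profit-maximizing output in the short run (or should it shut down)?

Strip out fixed cost: VC = 111y - 28y^2 + 2y^3. Then AVC = 111 - 28y + 2y^2 and MC = 111 - 56y + 6y^2.
The AVC parabola has its vertex at y = 28/4 = 7, where AVC = 111 - 28·7 + 2·7^2 = £13.
Since P = £221 ≥ min AVC = £13, price covers variable cost and the firm should produce.
Solving P = MC: -110 - 56y + 6y^2 = 0 ⇒ y = -5/3 or 11. On the upward-sloping branch, y* = 11.
Check: AVC at y = 11 is £45 ≤ P, so revenue covers variable cost.
Profit = P·y − TC = 221·11 − 549 = £1882.

Produce at y = 11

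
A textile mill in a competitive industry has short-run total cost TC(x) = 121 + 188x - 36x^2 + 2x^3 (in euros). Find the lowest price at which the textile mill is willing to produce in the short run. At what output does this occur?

€26 per unit, at x = 9

Short-run supply begins at min AVC. From VC = 188x - 36x^2 + 2x^3, AVC = 188 - 36x + 2x^2.
At the minimum of AVC, MC = AVC. MC = 188 - 72x + 6x^2; setting MC = AVC gives 4x^2 - 36x = 0, so x = 9. min AVC = 26.
So the shutdown price is €26.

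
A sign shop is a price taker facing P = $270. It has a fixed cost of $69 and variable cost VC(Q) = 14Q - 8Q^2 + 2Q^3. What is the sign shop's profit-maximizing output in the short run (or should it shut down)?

Produce at Q = 8

Strip out fixed cost: VC = 14Q - 8Q^2 + 2Q^3. Then AVC = 14 - 8Q + 2Q^2 and MC = 14 - 16Q + 6Q^2.
AVC is minimized where dAVC/dQ = -8 + 4Q = 0, at Q = 2; min AVC = 14 - 8·2 + 2·2^2 = $6.
Since P = $270 ≥ min AVC = $6, price covers variable cost and the firm should produce.
P = MC gives -256 - 16Q + 6Q^2 = 0, with roots -16/3 and 8. Take the larger (rising MC): Q* = 8.
Check: AVC at Q = 8 is $78 ≤ P, so revenue covers variable cost.
Profit = P·Q − TC = 270·8 − 693 = $1467.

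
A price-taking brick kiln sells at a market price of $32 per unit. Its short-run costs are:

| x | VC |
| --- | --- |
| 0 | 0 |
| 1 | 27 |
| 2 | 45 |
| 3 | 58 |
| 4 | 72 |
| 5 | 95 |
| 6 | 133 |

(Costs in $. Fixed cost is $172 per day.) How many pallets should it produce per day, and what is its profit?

x = 5; profit = -$107

Compute π = P·x − TC at each output: x=0: -172; x=1: -167; x=2: -153; x=3: -134; x=4: -116; x=5: -107; x=6: -113.
Profit is maximized at x = 5. AVC there is 95/5 = $19 ≤ P, so producing beats shutting down (which would give -$172).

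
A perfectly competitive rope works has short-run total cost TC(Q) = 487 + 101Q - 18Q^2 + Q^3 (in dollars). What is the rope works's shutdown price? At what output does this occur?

The shutdown price is the minimum of AVC. VC = 101Q - 18Q^2 + Q^3, so AVC = 101 - 18Q + Q^2.
dAVC/dQ = -18 + 2Q = 0 gives Q = 9. min AVC = 101 - 18·9 + 9^2 = 20.
For P < $20 the firm produces nothing.

$20 per unit, at Q = 9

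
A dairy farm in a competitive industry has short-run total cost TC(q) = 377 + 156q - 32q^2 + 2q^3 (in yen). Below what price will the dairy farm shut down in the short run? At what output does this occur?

The shutdown price is the minimum of AVC. VC = 156q - 32q^2 + 2q^3, so AVC = 156 - 32q + 2q^2.
At the minimum of AVC, MC = AVC. MC = 156 - 64q + 6q^2; setting MC = AVC gives 4q^2 - 32q = 0, so q = 8. min AVC = 28.
So the shutdown price is ¥28.

¥28 per unit, at q = 8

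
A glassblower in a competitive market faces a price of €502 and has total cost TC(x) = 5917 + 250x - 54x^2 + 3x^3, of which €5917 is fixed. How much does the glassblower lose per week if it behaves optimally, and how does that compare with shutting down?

Profit = -€37 at x = 14

AVC = 250 - 54x + 3x^2; min AVC = €7 at x = 9. Since P = €502 ≥ min AVC, the firm produces.
MC = 250 - 108x + 9x^2. Setting P = MC and taking the root on the rising branch gives x* = 14.
TR = 502·14 = 7028. TC = 5917 + 1148 = 7065. Profit = 7028 − 7065 = -€37.
That loss of €37 beats the €5917 the firm would lose by shutting down; producing recovers €5880 of fixed cost.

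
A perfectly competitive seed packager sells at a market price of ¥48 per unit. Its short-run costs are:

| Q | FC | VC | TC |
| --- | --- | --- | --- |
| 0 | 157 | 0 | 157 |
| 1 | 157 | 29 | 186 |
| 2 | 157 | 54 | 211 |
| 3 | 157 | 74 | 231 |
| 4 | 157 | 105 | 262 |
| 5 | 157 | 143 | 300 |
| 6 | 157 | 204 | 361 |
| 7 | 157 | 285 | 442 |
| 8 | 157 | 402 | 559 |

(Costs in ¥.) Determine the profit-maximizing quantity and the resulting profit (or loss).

Profit at each row (π = 48Q − TC): Q=0: -157; Q=1: -138; Q=2: -115; Q=3: -87; Q=4: -70; Q=5: -60; Q=6: -73; Q=7: -106; Q=8: -175.
Profit is maximized at Q = 5. AVC there is 143/5 = ¥28.60 ≤ P, so producing beats shutting down (which would give -¥157).

Q = 5; profit = -¥60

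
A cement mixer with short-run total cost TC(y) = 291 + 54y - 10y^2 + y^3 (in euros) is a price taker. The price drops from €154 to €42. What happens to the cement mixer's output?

Output falls from 10 to 6

MC = 54 - 20y + 3y^2; the shutdown threshold is min AVC = €29 (at y = 5).
At P = €154 ≥ min AVC, set P = MC on the rising branch: y = 10.
At P = €42 ≥ min AVC, set P = MC: y = 6. The firm stays open but cuts output.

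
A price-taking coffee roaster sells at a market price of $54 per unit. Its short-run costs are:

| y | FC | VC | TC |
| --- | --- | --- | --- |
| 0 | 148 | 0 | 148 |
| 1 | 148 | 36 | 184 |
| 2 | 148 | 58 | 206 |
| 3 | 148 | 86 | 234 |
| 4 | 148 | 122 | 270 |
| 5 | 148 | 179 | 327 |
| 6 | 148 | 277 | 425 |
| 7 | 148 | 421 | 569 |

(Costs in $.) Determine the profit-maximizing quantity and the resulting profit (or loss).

Profit at each row (π = 54y − TC): y=0: -148; y=1: -130; y=2: -98; y=3: -72; y=4: -54; y=5: -57; y=6: -101; y=7: -191.
Profit is maximized at y = 4. AVC there is 122/4 = $30.50 ≤ P, so producing beats shutting down (which would give -$148).

y = 4; profit = -$54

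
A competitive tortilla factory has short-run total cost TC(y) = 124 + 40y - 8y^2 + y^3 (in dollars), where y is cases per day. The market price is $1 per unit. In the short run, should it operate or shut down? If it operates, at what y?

Shut down

From TC, MC = TC'(y) = 40 - 16y + 3y^2 and AVC = VC/y = 40 - 8y + y^2.
AVC hits its minimum where MC = AVC, at y = 4, giving min AVC = 40 - 8·4 + 4^2 = $24.
P = $1 lies below min AVC = $24; no output level covers variable cost.
The firm minimizes its loss by shutting down and losing only its fixed cost of $124.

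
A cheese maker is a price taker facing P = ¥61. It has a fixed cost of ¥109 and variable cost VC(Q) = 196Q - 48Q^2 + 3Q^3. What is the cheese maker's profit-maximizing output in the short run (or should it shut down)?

Strip out fixed cost: VC = 196Q - 48Q^2 + 3Q^3. Then AVC = 196 - 48Q + 3Q^2 and MC = 196 - 96Q + 9Q^2.
The AVC parabola has its vertex at Q = 48/6 = 8, where AVC = 196 - 48·8 + 3·8^2 = ¥4.
Since P = ¥61 ≥ min AVC = ¥4, price covers variable cost and the firm should produce.
Solving P = MC: 135 - 96Q + 9Q^2 = 0 ⇒ Q = 5/3 or 9. On the upward-sloping branch, Q* = 9.
Check: AVC at Q = 9 is ¥7 ≤ P, so revenue covers variable cost.
Profit = P·Q − TC = 61·9 − 172 = ¥377.

Produce at Q = 9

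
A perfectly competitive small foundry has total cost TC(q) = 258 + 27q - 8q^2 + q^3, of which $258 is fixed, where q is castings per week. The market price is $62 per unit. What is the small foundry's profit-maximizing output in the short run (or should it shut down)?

Produce at q = 7

From TC, MC = TC'(q) = 27 - 16q + 3q^2 and AVC = VC/q = 27 - 8q + q^2.
AVC hits its minimum where MC = AVC, at q = 4, giving min AVC = 27 - 8·4 + 4^2 = $11.
P = $62 exceeds min AVC = $11, so the firm stays open.
Solving P = MC: -35 - 16q + 3q^2 = 0 ⇒ q = -5/3 or 7. On the upward-sloping branch, q* = 7.
Check: AVC at q = 7 is $20 ≤ P, so revenue covers variable cost.
Profit = P·q − TC = 62·7 − 398 = $36.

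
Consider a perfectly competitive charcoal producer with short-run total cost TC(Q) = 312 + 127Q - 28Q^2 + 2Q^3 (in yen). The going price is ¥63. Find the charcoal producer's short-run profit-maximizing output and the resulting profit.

AVC = 127 - 28Q + 2Q^2 has its minimum ¥29 at Q = 7; price ¥63 clears that bar, so the firm operates.
With MC = 127 - 56Q + 6Q^2, P = MC on the upward-sloping part at Q* = 8.
TR = 63·8 = 504. TC = 312 + 248 = 560. Profit = 504 − 560 = -¥56.
Shutting down would mean losing the fixed cost of ¥312, so operating at a loss of ¥56 is better by ¥256.

Profit = -¥56 at Q = 8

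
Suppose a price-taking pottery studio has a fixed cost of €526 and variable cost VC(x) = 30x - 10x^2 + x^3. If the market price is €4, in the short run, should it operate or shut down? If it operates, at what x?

Shut down

From TC, MC = TC'(x) = 30 - 20x + 3x^2 and AVC = VC/x = 30 - 10x + x^2.
AVC hits its minimum where MC = AVC, at x = 5, giving min AVC = 30 - 10·5 + 5^2 = €5.
Since P = €4 < min AVC = €5, price fails to cover variable cost at any output.
Shutting down limits the loss to fixed cost, €526.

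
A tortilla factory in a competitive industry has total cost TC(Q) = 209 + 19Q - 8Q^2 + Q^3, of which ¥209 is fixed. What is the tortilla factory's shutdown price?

¥3 per unit

The shutdown price is the minimum of AVC. VC = 19Q - 8Q^2 + Q^3, so AVC = 19 - 8Q + Q^2.
dAVC/dQ = -8 + 2Q = 0 gives Q = 4. min AVC = 19 - 8·4 + 4^2 = 3.
The firm shuts down for any P below ¥3.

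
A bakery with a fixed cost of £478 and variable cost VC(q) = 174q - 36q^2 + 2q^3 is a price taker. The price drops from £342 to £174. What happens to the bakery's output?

AVC = 174 - 36q + 2q^2, minimized at q = 9 where min AVC = £12. MC = 174 - 72q + 6q^2.
At P = £342 ≥ min AVC, set P = MC on the rising branch: q = 14.
At P = £174 ≥ min AVC, set P = MC: q = 12. The firm stays open but cuts output.

Output falls from 14 to 12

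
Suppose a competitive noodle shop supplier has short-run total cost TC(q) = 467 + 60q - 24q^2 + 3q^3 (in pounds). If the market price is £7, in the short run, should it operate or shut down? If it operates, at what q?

Strip out fixed cost: VC = 60q - 24q^2 + 3q^3. Then AVC = 60 - 24q + 3q^2 and MC = 60 - 48q + 9q^2.
AVC hits its minimum where MC = AVC, at q = 4, giving min AVC = 60 - 24·4 + 3·4^2 = £12.
Since P = £7 < min AVC = £12, price fails to cover variable cost at any output.
Best response: produce nothing and absorb the £467 fixed cost.

Shut down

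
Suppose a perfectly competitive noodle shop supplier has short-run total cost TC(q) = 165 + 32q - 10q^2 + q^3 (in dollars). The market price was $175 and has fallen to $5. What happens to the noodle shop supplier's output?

Output falls from 11 to 0 (the firm shuts down)

MC = 32 - 20q + 3q^2; the shutdown threshold is min AVC = $7 (at q = 5).
With P = $175 above the shutdown price, P = MC gives q = 11.
At P = $5 < min AVC = $7, price no longer covers variable cost at any output, so the firm shuts down: q = 0.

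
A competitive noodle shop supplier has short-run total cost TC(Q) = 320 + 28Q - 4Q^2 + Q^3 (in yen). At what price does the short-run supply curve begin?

The firm shuts down when price falls below the minimum of average variable cost. AVC = VC/Q = 28 - 4Q + Q^2.
dAVC/dQ = -4 + 2Q = 0 gives Q = 2. min AVC = 28 - 4·2 + 2^2 = 24.
For P < ¥24 the firm produces nothing.

¥24 per unit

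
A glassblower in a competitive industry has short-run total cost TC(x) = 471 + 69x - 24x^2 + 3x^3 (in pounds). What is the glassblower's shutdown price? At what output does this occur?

Short-run supply begins at min AVC. From VC = 69x - 24x^2 + 3x^3, AVC = 69 - 24x + 3x^2.
At the minimum of AVC, MC = AVC. MC = 69 - 48x + 9x^2; setting MC = AVC gives 6x^2 - 24x = 0, so x = 4. min AVC = 21.
For P < £21 the firm produces nothing.

£21 per unit, at x = 4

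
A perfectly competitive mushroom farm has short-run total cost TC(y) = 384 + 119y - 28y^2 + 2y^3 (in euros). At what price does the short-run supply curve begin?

The shutdown price is the minimum of AVC. VC = 119y - 28y^2 + 2y^3, so AVC = 119 - 28y + 2y^2.
At the minimum of AVC, MC = AVC. MC = 119 - 56y + 6y^2; setting MC = AVC gives 4y^2 - 28y = 0, so y = 7. min AVC = 21.
For P < €21 the firm produces nothing.

€21 per unit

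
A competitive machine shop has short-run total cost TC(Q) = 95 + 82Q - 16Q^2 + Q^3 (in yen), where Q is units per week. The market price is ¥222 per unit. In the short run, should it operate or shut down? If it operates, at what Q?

Produce at Q = 14

From TC, MC = TC'(Q) = 82 - 32Q + 3Q^2 and AVC = VC/Q = 82 - 16Q + Q^2.
AVC is minimized where dAVC/dQ = -16 + 2Q = 0, at Q = 8; min AVC = 82 - 16·8 + 8^2 = ¥18.
Because ¥222 ≥ ¥18, revenue can cover variable cost; the firm operates.
P = MC gives -140 - 32Q + 3Q^2 = 0, with roots -10/3 and 14. Take the larger (rising MC): Q* = 14.
Check: AVC at Q = 14 is ¥54 ≤ P, so revenue covers variable cost.
Profit = P·Q − TC = 222·14 − 851 = ¥2257.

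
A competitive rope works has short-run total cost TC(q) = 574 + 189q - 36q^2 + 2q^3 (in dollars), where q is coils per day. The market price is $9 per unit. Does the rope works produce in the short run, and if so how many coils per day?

Variable cost is VC = 189q - 36q^2 + 2q^3, so AVC = VC/q = 189 - 36q + 2q^2 and MC = dTC/dq = 189 - 72q + 6q^2.
AVC hits its minimum where MC = AVC, at q = 9, giving min AVC = 189 - 36·9 + 2·9^2 = $27.
P = $9 lies below min AVC = $27; no output level covers variable cost.
The firm minimizes its loss by shutting down and losing only its fixed cost of $574.

Shut down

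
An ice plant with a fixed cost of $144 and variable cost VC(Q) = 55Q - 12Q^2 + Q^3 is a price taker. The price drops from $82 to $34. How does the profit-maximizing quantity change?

AVC = 55 - 12Q + Q^2, minimized at Q = 6 where min AVC = $19. MC = 55 - 24Q + 3Q^2.
With P = $82 above the shutdown price, P = MC gives Q = 9.
At P = $34 ≥ min AVC, set P = MC: Q = 7. The firm stays open but cuts output.

Output falls from 9 to 7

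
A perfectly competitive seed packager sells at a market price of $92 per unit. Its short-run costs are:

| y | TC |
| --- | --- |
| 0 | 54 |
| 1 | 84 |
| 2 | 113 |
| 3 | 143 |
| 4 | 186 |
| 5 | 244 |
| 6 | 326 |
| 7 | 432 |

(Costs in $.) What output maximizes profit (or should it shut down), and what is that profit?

Profit at each row (π = 92y − TC): y=0: -54; y=1: 8; y=2: 71; y=3: 133; y=4: 182; y=5: 216; y=6: 226; y=7: 212.
Profit is maximized at y = 6. AVC there is 272/6 = $45.33 ≤ P, so producing beats shutting down (which would give -$54).

y = 6; profit = $226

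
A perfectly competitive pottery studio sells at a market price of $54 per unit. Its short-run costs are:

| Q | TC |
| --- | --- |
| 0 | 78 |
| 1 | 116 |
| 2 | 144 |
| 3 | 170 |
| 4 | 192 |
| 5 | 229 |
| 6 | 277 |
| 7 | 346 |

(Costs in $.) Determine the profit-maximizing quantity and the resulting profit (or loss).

Q = 6; profit = $47

Compute π = P·Q − TC at each output: Q=0: -78; Q=1: -62; Q=2: -36; Q=3: -8; Q=4: 24; Q=5: 41; Q=6: 47; Q=7: 32.
Profit is maximized at Q = 6. AVC there is 199/6 = $33.17 ≤ P, so producing beats shutting down (which would give -$78).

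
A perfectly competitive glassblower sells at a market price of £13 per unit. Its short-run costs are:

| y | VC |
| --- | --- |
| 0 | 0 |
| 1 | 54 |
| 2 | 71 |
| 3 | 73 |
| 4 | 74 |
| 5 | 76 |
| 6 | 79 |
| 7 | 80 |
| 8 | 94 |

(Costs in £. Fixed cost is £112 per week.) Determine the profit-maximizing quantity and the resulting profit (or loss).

y = 7; profit = -£101

Compute π = P·y − TC at each output: y=0: -112; y=1: -153; y=2: -157; y=3: -146; y=4: -134; y=5: -123; y=6: -113; y=7: -101; y=8: -102.
Profit is maximized at y = 7. AVC there is 80/7 = £11.43 ≤ P, so producing beats shutting down (which would give -£112).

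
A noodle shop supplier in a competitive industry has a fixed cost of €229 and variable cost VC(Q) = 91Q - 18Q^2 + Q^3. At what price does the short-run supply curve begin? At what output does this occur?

€10 per unit, at Q = 9

The firm shuts down when price falls below the minimum of average variable cost. AVC = VC/Q = 91 - 18Q + Q^2.
dAVC/dQ = -18 + 2Q = 0 gives Q = 9. min AVC = 91 - 18·9 + 9^2 = 10.
The firm shuts down for any P below €10.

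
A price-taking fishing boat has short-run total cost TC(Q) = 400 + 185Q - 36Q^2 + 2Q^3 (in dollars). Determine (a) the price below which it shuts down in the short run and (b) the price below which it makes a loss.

AVC = 185 - 36Q + 2Q^2; minimized at Q = 9, giving min AVC = $23. That is the shutdown price.
ATC = 400/Q + 185 - 36Q + 2Q^2. Setting dATC/dQ = −400/Q^2 − 36 + 4Q = 0 gives Q = 10 (since 4·10^3 − 36·10^2 = 400).
min ATC = 400/10 + 185 − 36·10 + 2·10^2 = $65. That is the break-even price.
For $23 ≤ P < $65 the firm produces at a loss; below $23 it shuts down.

Shutdown price = $23; break-even price = $65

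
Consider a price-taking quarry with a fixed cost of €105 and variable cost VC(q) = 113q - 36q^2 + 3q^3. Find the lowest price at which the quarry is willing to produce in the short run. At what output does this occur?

€5 per unit, at q = 6

The shutdown price is the minimum of AVC. VC = 113q - 36q^2 + 3q^3, so AVC = 113 - 36q + 3q^2.
dAVC/dq = -36 + 6q = 0 gives q = 6. min AVC = 113 - 36·6 + 3·6^2 = 5.
For P < €5 the firm produces nothing.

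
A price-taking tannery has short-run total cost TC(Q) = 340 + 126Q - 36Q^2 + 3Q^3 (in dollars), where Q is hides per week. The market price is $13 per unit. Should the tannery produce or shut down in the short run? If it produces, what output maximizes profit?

Variable cost is VC = 126Q - 36Q^2 + 3Q^3, so AVC = VC/Q = 126 - 36Q + 3Q^2 and MC = dTC/dQ = 126 - 72Q + 9Q^2.
AVC is minimized where dAVC/dQ = -36 + 6Q = 0, at Q = 6; min AVC = 126 - 36·6 + 3·6^2 = $18.
With P < min AVC ($13 < $18), every unit sold adds to the loss.
The firm minimizes its loss by shutting down and losing only its fixed cost of $340.

Shut down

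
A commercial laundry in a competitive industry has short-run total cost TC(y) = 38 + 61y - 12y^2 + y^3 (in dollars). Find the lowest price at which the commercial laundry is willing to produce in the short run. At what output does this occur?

The shutdown price is the minimum of AVC. VC = 61y - 12y^2 + y^3, so AVC = 61 - 12y + y^2.
dAVC/dy = -12 + 2y = 0 gives y = 6. min AVC = 61 - 12·6 + 6^2 = 25.
The firm shuts down for any P below $25.

$25 per unit, at y = 6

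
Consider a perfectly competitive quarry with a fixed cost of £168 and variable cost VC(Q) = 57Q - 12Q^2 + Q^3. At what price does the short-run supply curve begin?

Short-run supply begins at min AVC. From VC = 57Q - 12Q^2 + Q^3, AVC = 57 - 12Q + Q^2.
dAVC/dQ = -12 + 2Q = 0 gives Q = 6. min AVC = 57 - 12·6 + 6^2 = 21.
For P < £21 the firm produces nothing.

£21 per unit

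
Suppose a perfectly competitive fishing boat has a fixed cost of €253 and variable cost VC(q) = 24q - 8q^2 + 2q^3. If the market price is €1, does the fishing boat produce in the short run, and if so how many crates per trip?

Strip out fixed cost: VC = 24q - 8q^2 + 2q^3. Then AVC = 24 - 8q + 2q^2 and MC = 24 - 16q + 6q^2.
AVC is minimized where dAVC/dq = -8 + 4q = 0, at q = 2; min AVC = 24 - 8·2 + 2·2^2 = €16.
With P < min AVC (€1 < €16), every unit sold adds to the loss.
Shutting down limits the loss to fixed cost, €253.

Shut down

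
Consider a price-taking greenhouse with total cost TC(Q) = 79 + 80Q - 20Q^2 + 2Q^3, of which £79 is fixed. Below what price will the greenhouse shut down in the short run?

£30 per unit

Short-run supply begins at min AVC. From VC = 80Q - 20Q^2 + 2Q^3, AVC = 80 - 20Q + 2Q^2.
At the minimum of AVC, MC = AVC. MC = 80 - 40Q + 6Q^2; setting MC = AVC gives 4Q^2 - 20Q = 0, so Q = 5. min AVC = 30.
For P < £30 the firm produces nothing.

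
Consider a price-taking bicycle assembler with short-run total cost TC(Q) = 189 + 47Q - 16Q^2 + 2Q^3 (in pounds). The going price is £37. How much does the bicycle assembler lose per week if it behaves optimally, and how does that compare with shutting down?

AVC = 47 - 16Q + 2Q^2; min AVC = £15 at Q = 4. Since P = £37 ≥ min AVC, the firm produces.
MC = 47 - 32Q + 6Q^2. Setting P = MC and taking the root on the rising branch gives Q* = 5.
TR = 37·5 = 185. TC = 189 + 85 = 274. Profit = 185 − 274 = -£89.
Shutting down would mean losing the fixed cost of £189, so operating at a loss of £89 is better by £100.

Profit = -£89 at Q = 5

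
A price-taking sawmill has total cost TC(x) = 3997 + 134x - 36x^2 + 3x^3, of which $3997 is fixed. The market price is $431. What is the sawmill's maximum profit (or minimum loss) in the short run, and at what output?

Profit = -$367 at x = 11

AVC = 134 - 36x + 3x^2 has its minimum $26 at x = 6; price $431 clears that bar, so the firm operates.
With MC = 134 - 72x + 9x^2, P = MC on the upward-sloping part at x* = 11.
TR = 431·11 = 4741. TC = 3997 + 1111 = 5108. Profit = 4741 − 5108 = -$367.
That loss of $367 beats the $3997 the firm would lose by shutting down; producing recovers $3630 of fixed cost.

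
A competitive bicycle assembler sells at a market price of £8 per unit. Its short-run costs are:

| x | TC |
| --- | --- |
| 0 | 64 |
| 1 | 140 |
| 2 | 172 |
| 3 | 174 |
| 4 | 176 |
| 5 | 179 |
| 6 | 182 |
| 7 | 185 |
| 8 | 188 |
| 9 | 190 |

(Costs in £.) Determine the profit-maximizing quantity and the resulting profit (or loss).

x = 0 (shut down); profit = -£64

Compute π = P·x − TC at each output: x=0: -64; x=1: -132; x=2: -156; x=3: -150; x=4: -144; x=5: -139; x=6: -134; x=7: -129; x=8: -124; x=9: -118.
Profit is highest at x = 0. Equivalently, the lowest AVC in the table is 126/9 ≈ £14 at x = 9, and P = £8 falls below it — price never covers variable cost, so the firm shuts down and loses only its fixed cost.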